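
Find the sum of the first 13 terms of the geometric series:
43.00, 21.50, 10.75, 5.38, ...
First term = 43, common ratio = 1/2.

Sₙ = a(1 - rⁿ) / (1 - r)
S_13 = 43(1 - (1/2)^13) / (1 - (1/2))
S_13 = 43(1 - (1/8192)) / (1/2)
S_13 = 352213/4096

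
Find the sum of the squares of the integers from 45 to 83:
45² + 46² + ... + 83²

Use ∑_{k=1}^{n} k² = n(n+1)(2n+1)/6, then subtract the first 44 terms.
∑_{k=1}^{83} k² = 83×84×167/6 = 194054
∑_{k=1}^{44} k² = 44×45×89/6 = 29370
∑_{k=45}^{83} k² = 194054 - 29370 = 164684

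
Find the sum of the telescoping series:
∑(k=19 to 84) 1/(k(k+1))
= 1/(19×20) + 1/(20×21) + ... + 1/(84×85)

Partial fractions: 1/(k(k+1)) = 1/k - 1/(k+1)
The series telescopes:
= (1/19 - 1/20) + (1/20 - 1/21) + ... + (1/84 - 1/85)
= 1/19 - 1/85
= 66/1615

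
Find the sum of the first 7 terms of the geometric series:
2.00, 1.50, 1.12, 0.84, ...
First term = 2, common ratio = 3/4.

Sₙ = a(1 - rⁿ) / (1 - r)
S_7 = 2(1 - (3/4)^7) / (1 - (3/4))
S_7 = 2(1 - (2187/16384)) / (1/4)
S_7 = 14197/2048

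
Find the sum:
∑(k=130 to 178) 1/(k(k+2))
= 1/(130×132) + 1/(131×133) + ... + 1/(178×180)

Partial fractions: 1/(k(k+2)) = (1/2)[1/k - 1/(k+2)]
Telescoping leaves the first two and last two terms:
= (1/2)[1/130 + 1/131 - 1/179 - 1/180]
= 45913/21948264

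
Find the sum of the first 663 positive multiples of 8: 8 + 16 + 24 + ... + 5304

Factor out 8: = 8(1 + 2 + ... + 663) = 8 × n(n+1)/2
= 8 × 663×664/2
= 8 × 220116
= 1760928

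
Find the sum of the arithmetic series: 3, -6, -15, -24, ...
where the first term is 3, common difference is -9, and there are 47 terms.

Sₙ = n/2 × (first + last)
Last term = a + (n-1)d = 3 + (47-1)×(-9) = -411
S_47 = 47/2 × (3 + (-411))
S_47 = 47/2 × (-408) = -9588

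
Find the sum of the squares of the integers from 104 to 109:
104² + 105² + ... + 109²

Use ∑_{k=1}^{n} k² = n(n+1)(2n+1)/6, then subtract the first 103 terms.
∑_{k=1}^{109} k² = 109×110×219/6 = 437635
∑_{k=1}^{103} k² = 103×104×207/6 = 369564
∑_{k=104}^{109} k² = 437635 - 369564 = 68071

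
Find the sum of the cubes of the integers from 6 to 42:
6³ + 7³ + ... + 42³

Use ∑_{k=1}^{n} k³ = [n(n+1)/2]², then subtract the first 5 terms.
∑_{k=1}^{42} k³ = [42×43/2]² = 903² = 815409
∑_{k=1}^{5} k³ = [5×6/2]² = 15² = 225
∑_{k=6}^{42} k³ = 815409 - 225 = 815184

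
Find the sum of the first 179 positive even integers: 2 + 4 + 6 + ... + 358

Sum of first n even numbers = n(n+1)
= 179×180
= 32220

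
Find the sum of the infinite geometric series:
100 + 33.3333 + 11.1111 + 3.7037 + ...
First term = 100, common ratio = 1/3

For |r| < 1, S = a / (1 - r)
S = 100 / (1 - (1/3))
S = 100 / (2/3)
S = 150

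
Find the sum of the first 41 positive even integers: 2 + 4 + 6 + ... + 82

Sum of first n even numbers = n(n+1)
= 41×42
= 1722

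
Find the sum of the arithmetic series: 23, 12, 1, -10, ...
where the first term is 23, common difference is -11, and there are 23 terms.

Sₙ = n/2 × (first + last)
Last term = a + (n-1)d = 23 + (23-1)×(-11) = -219
S_23 = 23/2 × (23 + (-219))
S_23 = 23/2 × (-196) = -2254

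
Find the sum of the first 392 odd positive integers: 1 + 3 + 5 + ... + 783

Sum of first n odd numbers = n²
= 392²
= 153664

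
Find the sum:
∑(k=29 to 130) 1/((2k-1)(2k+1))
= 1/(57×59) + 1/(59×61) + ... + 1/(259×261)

Partial fractions: 1/((2k-1)(2k+1)) = (1/2)[1/(2k-1) - 1/(2k+1)]
The series telescopes:
= (1/2)[1/57 - 1/261]
= 34/4959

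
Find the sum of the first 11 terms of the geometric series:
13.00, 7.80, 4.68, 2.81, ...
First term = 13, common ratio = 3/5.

Sₙ = a(1 - rⁿ) / (1 - r)
S_11 = 13(1 - (3/5)^11) / (1 - (3/5))
S_11 = 13(1 - (177147/48828125)) / (2/5)
S_11 = 316231357/9765625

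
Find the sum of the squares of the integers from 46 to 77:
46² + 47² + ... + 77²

Use ∑_{k=1}^{n} k² = n(n+1)(2n+1)/6, then subtract the first 45 terms.
∑_{k=1}^{77} k² = 77×78×155/6 = 155155
∑_{k=1}^{45} k² = 45×46×91/6 = 31395
∑_{k=46}^{77} k² = 155155 - 31395 = 123760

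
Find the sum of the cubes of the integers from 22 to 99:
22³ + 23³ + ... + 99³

Use ∑_{k=1}^{n} k³ = [n(n+1)/2]², then subtract the first 21 terms.
∑_{k=1}^{99} k³ = [99×100/2]² = 4950² = 24502500
∑_{k=1}^{21} k³ = [21×22/2]² = 231² = 53361
∑_{k=22}^{99} k³ = 24502500 - 53361 = 24449139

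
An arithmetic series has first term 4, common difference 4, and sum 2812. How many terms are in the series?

Using S = n/2 × [2a + (n-1)d]
2812 = n/2 × [2(4) + (n-1)(4)]
2812 = n/2 × [8 + 4n - 4]
5624 = n × [4 + 4n]
4n² + (4)n - 5624 = 0
Discriminant: Δ = (4)² - 4(4)(-5624) = 16 + 89984 = 90000
√Δ = 300
n = [-(4) + √Δ] / (2·4) = (-4 + 300) / 8 = 296 / 8 = 37
(The negative root is discarded since n must be a positive integer.)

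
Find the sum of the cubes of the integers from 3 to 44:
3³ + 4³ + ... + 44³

Use ∑_{k=1}^{n} k³ = [n(n+1)/2]², then subtract the first 2 terms.
∑_{k=1}^{44} k³ = [44×45/2]² = 990² = 980100
∑_{k=1}^{2} k³ = [2×3/2]² = 3² = 9
∑_{k=3}^{44} k³ = 980100 - 9 = 980091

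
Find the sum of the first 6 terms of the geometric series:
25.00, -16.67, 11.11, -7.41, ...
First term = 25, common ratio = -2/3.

Sₙ = a(1 - rⁿ) / (1 - r)
S_6 = 25(1 - (-2/3)^6) / (1 - (-2/3))
S_6 = 25(1 - (64/729)) / (5/3)
S_6 = 3325/243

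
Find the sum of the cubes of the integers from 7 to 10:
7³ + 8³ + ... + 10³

Use ∑_{k=1}^{n} k³ = [n(n+1)/2]², then subtract the first 6 terms.
∑_{k=1}^{10} k³ = [10×11/2]² = 55² = 3025
∑_{k=1}^{6} k³ = [6×7/2]² = 21² = 441
∑_{k=7}^{10} k³ = 3025 - 441 = 2584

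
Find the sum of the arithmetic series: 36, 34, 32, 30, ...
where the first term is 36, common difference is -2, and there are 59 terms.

Sₙ = n/2 × (first + last)
Last term = a + (n-1)d = 36 + (59-1)×(-2) = -80
S_59 = 59/2 × (36 + (-80))
S_59 = 59/2 × (-44) = -1298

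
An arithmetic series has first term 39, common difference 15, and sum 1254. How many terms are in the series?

Using S = n/2 × [2a + (n-1)d]
1254 = n/2 × [2(39) + (n-1)(15)]
1254 = n/2 × [78 + 15n - 15]
2508 = n × [63 + 15n]
15n² + (63)n - 2508 = 0
Discriminant: Δ = (63)² - 4(15)(-2508) = 3969 + 150480 = 154449
√Δ = 393
n = [-(63) + √Δ] / (2·15) = (-63 + 393) / 30 = 330 / 30 = 11
(The negative root is discarded since n must be a positive integer.)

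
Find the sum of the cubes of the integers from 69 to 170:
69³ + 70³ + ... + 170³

Use ∑_{k=1}^{n} k³ = [n(n+1)/2]², then subtract the first 68 terms.
∑_{k=1}^{170} k³ = [170×171/2]² = 14535² = 211266225
∑_{k=1}^{68} k³ = [68×69/2]² = 2346² = 5503716
∑_{k=69}^{170} k³ = 211266225 - 5503716 = 205762509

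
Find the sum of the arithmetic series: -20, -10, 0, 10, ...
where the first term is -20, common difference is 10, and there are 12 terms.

Sₙ = n/2 × (first + last)
Last term = a + (n-1)d = -20 + (12-1)×10 = 90
S_12 = 12/2 × (-20 + 90)
S_12 = 12/2 × 70 = 420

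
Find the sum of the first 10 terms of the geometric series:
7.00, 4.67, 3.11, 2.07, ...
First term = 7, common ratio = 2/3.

Sₙ = a(1 - rⁿ) / (1 - r)
S_10 = 7(1 - (2/3)^10) / (1 - (2/3))
S_10 = 7(1 - (1024/59049)) / (1/3)
S_10 = 406175/19683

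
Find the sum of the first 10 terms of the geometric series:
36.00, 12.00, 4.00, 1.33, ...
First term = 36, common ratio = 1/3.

Sₙ = a(1 - rⁿ) / (1 - r)
S_10 = 36(1 - (1/3)^10) / (1 - (1/3))
S_10 = 36(1 - (1/59049)) / (2/3)
S_10 = 118096/2187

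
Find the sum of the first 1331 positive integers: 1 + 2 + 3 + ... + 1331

Formula: ∑k = n(n+1)/2
= 1331×1332/2
= 1772892/2
= 886446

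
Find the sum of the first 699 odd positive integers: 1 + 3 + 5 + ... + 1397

Sum of first n odd numbers = n²
= 699²
= 488601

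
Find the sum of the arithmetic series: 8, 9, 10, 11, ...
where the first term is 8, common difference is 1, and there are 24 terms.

Sₙ = n/2 × (first + last)
Last term = a + (n-1)d = 8 + (24-1)×1 = 31
S_24 = 24/2 × (8 + 31)
S_24 = 24/2 × 39 = 468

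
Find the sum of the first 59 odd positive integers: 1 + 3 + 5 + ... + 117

Sum of first n odd numbers = n²
= 59²
= 3481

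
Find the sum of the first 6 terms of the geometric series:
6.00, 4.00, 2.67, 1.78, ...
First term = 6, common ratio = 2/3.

Sₙ = a(1 - rⁿ) / (1 - r)
S_6 = 6(1 - (2/3)^6) / (1 - (2/3))
S_6 = 6(1 - (64/729)) / (1/3)
S_6 = 1330/81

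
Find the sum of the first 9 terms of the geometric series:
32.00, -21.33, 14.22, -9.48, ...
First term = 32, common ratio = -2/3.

Sₙ = a(1 - rⁿ) / (1 - r)
S_9 = 32(1 - (-2/3)^9) / (1 - (-2/3))
S_9 = 32(1 - (-512/19683)) / (5/3)
S_9 = 129248/6561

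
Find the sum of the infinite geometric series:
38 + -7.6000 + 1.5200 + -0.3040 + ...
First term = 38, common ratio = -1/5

For |r| < 1, S = a / (1 - r)
S = 38 / (1 - (-1/5))
S = 38 / (6/5)
S = 95/3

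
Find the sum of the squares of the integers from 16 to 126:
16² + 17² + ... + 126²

Use ∑_{k=1}^{n} k² = n(n+1)(2n+1)/6, then subtract the first 15 terms.
∑_{k=1}^{126} k² = 126×127×253/6 = 674751
∑_{k=1}^{15} k² = 15×16×31/6 = 1240
∑_{k=16}^{126} k² = 674751 - 1240 = 673511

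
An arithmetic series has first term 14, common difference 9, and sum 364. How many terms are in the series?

Using S = n/2 × [2a + (n-1)d]
364 = n/2 × [2(14) + (n-1)(9)]
364 = n/2 × [28 + 9n - 9]
728 = n × [19 + 9n]
9n² + (19)n - 728 = 0
Discriminant: Δ = (19)² - 4(9)(-728) = 361 + 26208 = 26569
√Δ = 163
n = [-(19) + √Δ] / (2·9) = (-19 + 163) / 18 = 144 / 18 = 8
(The negative root is discarded since n must be a positive integer.)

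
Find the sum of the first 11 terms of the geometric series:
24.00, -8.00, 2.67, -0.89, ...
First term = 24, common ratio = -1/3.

Sₙ = a(1 - rⁿ) / (1 - r)
S_11 = 24(1 - (-1/3)^11) / (1 - (-1/3))
S_11 = 24(1 - (-1/177147)) / (4/3)
S_11 = 354296/19683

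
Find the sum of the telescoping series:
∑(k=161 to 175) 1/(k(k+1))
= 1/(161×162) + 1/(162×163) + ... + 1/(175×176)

Partial fractions: 1/(k(k+1)) = 1/k - 1/(k+1)
The series telescopes:
= (1/161 - 1/162) + (1/162 - 1/163) + ... + (1/175 - 1/176)
= 1/161 - 1/176
= 15/28336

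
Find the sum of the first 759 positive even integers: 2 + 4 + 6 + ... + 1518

Sum of first n even numbers = n(n+1)
= 759×760
= 576840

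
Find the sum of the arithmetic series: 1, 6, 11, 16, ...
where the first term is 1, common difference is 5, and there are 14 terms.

Sₙ = n/2 × (first + last)
Last term = a + (n-1)d = 1 + (14-1)×5 = 66
S_14 = 14/2 × (1 + 66)
S_14 = 14/2 × 67 = 469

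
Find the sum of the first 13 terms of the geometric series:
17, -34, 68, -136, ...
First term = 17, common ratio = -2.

Sₙ = a(1 - rⁿ) / (1 - r)
S_13 = 17(1 - (-2)^13) / (1 - (-2))
S_13 = 17(1 - (-8192)) / (3)
S_13 = 46427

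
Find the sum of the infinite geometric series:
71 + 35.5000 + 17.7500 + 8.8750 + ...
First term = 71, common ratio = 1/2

For |r| < 1, S = a / (1 - r)
S = 71 / (1 - (1/2))
S = 71 / (1/2)
S = 142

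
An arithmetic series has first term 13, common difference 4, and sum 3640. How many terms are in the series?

Using S = n/2 × [2a + (n-1)d]
3640 = n/2 × [2(13) + (n-1)(4)]
3640 = n/2 × [26 + 4n - 4]
7280 = n × [22 + 4n]
4n² + (22)n - 7280 = 0
Discriminant: Δ = (22)² - 4(4)(-7280) = 484 + 116480 = 116964
√Δ = 342
n = [-(22) + √Δ] / (2·4) = (-22 + 342) / 8 = 320 / 8 = 40
(The negative root is discarded since n must be a positive integer.)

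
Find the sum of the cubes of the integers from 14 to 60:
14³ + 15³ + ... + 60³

Use ∑_{k=1}^{n} k³ = [n(n+1)/2]², then subtract the first 13 terms.
∑_{k=1}^{60} k³ = [60×61/2]² = 1830² = 3348900
∑_{k=1}^{13} k³ = [13×14/2]² = 91² = 8281
∑_{k=14}^{60} k³ = 3348900 - 8281 = 3340619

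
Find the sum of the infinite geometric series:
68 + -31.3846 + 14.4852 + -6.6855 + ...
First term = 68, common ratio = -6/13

For |r| < 1, S = a / (1 - r)
S = 68 / (1 - (-6/13))
S = 68 / (19/13)
S = 884/19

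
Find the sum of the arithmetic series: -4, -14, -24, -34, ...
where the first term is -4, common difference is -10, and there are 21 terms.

Sₙ = n/2 × (first + last)
Last term = a + (n-1)d = -4 + (21-1)×(-10) = -204
S_21 = 21/2 × (-4 + (-204))
S_21 = 21/2 × (-208) = -2184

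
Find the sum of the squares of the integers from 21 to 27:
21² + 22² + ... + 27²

Use ∑_{k=1}^{n} k² = n(n+1)(2n+1)/6, then subtract the first 20 terms.
∑_{k=1}^{27} k² = 27×28×55/6 = 6930
∑_{k=1}^{20} k² = 20×21×41/6 = 2870
∑_{k=21}^{27} k² = 6930 - 2870 = 4060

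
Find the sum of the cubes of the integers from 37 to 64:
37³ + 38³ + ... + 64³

Use ∑_{k=1}^{n} k³ = [n(n+1)/2]², then subtract the first 36 terms.
∑_{k=1}^{64} k³ = [64×65/2]² = 2080² = 4326400
∑_{k=1}^{36} k³ = [36×37/2]² = 666² = 443556
∑_{k=37}^{64} k³ = 4326400 - 443556 = 3882844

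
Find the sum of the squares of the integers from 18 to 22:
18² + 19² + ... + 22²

Use ∑_{k=1}^{n} k² = n(n+1)(2n+1)/6, then subtract the first 17 terms.
∑_{k=1}^{22} k² = 22×23×45/6 = 3795
∑_{k=1}^{17} k² = 17×18×35/6 = 1785
∑_{k=18}^{22} k² = 3795 - 1785 = 2010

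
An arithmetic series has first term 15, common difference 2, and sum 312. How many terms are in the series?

Using S = n/2 × [2a + (n-1)d]
312 = n/2 × [2(15) + (n-1)(2)]
312 = n/2 × [30 + 2n - 2]
624 = n × [28 + 2n]
2n² + (28)n - 624 = 0
Discriminant: Δ = (28)² - 4(2)(-624) = 784 + 4992 = 5776
√Δ = 76
n = [-(28) + √Δ] / (2·2) = (-28 + 76) / 4 = 48 / 4 = 12
(The negative root is discarded since n must be a positive integer.)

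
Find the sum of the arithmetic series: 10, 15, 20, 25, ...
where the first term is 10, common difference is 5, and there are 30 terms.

Sₙ = n/2 × (first + last)
Last term = a + (n-1)d = 10 + (30-1)×5 = 155
S_30 = 30/2 × (10 + 155)
S_30 = 30/2 × 165 = 2475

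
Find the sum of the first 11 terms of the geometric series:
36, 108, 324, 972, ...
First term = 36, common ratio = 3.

Sₙ = a(1 - rⁿ) / (1 - r)
S_11 = 36(1 - 3^11) / (1 - 3)
S_11 = 36(1 - 177147) / (-2)
S_11 = 3188628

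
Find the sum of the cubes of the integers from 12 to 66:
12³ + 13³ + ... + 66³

Use ∑_{k=1}^{n} k³ = [n(n+1)/2]², then subtract the first 11 terms.
∑_{k=1}^{66} k³ = [66×67/2]² = 2211² = 4888521
∑_{k=1}^{11} k³ = [11×12/2]² = 66² = 4356
∑_{k=12}^{66} k³ = 4888521 - 4356 = 4884165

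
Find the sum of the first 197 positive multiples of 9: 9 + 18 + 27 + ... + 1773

Factor out 9: = 9(1 + 2 + ... + 197) = 9 × n(n+1)/2
= 9 × 197×198/2
= 9 × 19503
= 175527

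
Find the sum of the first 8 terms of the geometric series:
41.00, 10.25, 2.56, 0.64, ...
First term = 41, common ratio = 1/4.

Sₙ = a(1 - rⁿ) / (1 - r)
S_8 = 41(1 - (1/4)^8) / (1 - (1/4))
S_8 = 41(1 - (1/65536)) / (3/4)
S_8 = 895645/16384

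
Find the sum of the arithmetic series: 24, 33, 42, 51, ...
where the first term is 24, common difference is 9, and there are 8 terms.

Sₙ = n/2 × (first + last)
Last term = a + (n-1)d = 24 + (8-1)×9 = 87
S_8 = 8/2 × (24 + 87)
S_8 = 8/2 × 111 = 444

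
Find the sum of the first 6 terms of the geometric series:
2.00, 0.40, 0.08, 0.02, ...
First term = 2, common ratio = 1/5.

Sₙ = a(1 - rⁿ) / (1 - r)
S_6 = 2(1 - (1/5)^6) / (1 - (1/5))
S_6 = 2(1 - (1/15625)) / (4/5)
S_6 = 7812/3125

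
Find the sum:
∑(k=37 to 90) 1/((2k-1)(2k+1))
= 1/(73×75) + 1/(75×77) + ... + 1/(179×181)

Partial fractions: 1/((2k-1)(2k+1)) = (1/2)[1/(2k-1) - 1/(2k+1)]
The series telescopes:
= (1/2)[1/73 - 1/181]
= 54/13213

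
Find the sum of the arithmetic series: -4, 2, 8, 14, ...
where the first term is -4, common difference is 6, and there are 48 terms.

Sₙ = n/2 × (first + last)
Last term = a + (n-1)d = -4 + (48-1)×6 = 278
S_48 = 48/2 × (-4 + 278)
S_48 = 48/2 × 274 = 6576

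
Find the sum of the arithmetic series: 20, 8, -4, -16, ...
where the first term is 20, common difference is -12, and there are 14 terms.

Sₙ = n/2 × (first + last)
Last term = a + (n-1)d = 20 + (14-1)×(-12) = -136
S_14 = 14/2 × (20 + (-136))
S_14 = 14/2 × (-116) = -812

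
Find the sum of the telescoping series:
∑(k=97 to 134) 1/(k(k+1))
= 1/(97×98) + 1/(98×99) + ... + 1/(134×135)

Partial fractions: 1/(k(k+1)) = 1/k - 1/(k+1)
The series telescopes:
= (1/97 - 1/98) + (1/98 - 1/99) + ... + (1/134 - 1/135)
= 1/97 - 1/135
= 38/13095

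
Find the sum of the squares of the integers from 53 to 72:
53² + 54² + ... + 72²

Use ∑_{k=1}^{n} k² = n(n+1)(2n+1)/6, then subtract the first 52 terms.
∑_{k=1}^{72} k² = 72×73×145/6 = 127020
∑_{k=1}^{52} k² = 52×53×105/6 = 48230
∑_{k=53}^{72} k² = 127020 - 48230 = 78790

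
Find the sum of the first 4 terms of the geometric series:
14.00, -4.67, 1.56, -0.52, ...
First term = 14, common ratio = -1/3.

Sₙ = a(1 - rⁿ) / (1 - r)
S_4 = 14(1 - (-1/3)^4) / (1 - (-1/3))
S_4 = 14(1 - (1/81)) / (4/3)
S_4 = 280/27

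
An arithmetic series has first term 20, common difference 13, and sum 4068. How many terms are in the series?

Using S = n/2 × [2a + (n-1)d]
4068 = n/2 × [2(20) + (n-1)(13)]
4068 = n/2 × [40 + 13n - 13]
8136 = n × [27 + 13n]
13n² + (27)n - 8136 = 0
Discriminant: Δ = (27)² - 4(13)(-8136) = 729 + 423072 = 423801
√Δ = 651
n = [-(27) + √Δ] / (2·13) = (-27 + 651) / 26 = 624 / 26 = 24
(The negative root is discarded since n must be a positive integer.)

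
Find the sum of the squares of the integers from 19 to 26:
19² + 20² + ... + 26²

Use ∑_{k=1}^{n} k² = n(n+1)(2n+1)/6, then subtract the first 18 terms.
∑_{k=1}^{26} k² = 26×27×53/6 = 6201
∑_{k=1}^{18} k² = 18×19×37/6 = 2109
∑_{k=19}^{26} k² = 6201 - 2109 = 4092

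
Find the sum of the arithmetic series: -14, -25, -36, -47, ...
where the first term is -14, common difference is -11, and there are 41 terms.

Sₙ = n/2 × (first + last)
Last term = a + (n-1)d = -14 + (41-1)×(-11) = -454
S_41 = 41/2 × (-14 + (-454))
S_41 = 41/2 × (-468) = -9594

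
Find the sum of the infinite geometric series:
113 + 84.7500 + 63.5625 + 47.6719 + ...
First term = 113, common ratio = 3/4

For |r| < 1, S = a / (1 - r)
S = 113 / (1 - (3/4))
S = 113 / (1/4)
S = 452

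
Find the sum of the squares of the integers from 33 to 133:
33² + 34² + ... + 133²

Use ∑_{k=1}^{n} k² = n(n+1)(2n+1)/6, then subtract the first 32 terms.
∑_{k=1}^{133} k² = 133×134×267/6 = 793079
∑_{k=1}^{32} k² = 32×33×65/6 = 11440
∑_{k=33}^{133} k² = 793079 - 11440 = 781639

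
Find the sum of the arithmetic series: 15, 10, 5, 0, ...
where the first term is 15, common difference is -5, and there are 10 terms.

Sₙ = n/2 × (first + last)
Last term = a + (n-1)d = 15 + (10-1)×(-5) = -30
S_10 = 10/2 × (15 + (-30))
S_10 = 10/2 × (-15) = -75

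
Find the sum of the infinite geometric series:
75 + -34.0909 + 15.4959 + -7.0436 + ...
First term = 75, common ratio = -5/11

For |r| < 1, S = a / (1 - r)
S = 75 / (1 - (-5/11))
S = 75 / (16/11)
S = 825/16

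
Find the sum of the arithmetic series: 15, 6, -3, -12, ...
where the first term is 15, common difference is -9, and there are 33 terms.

Sₙ = n/2 × (first + last)
Last term = a + (n-1)d = 15 + (33-1)×(-9) = -273
S_33 = 33/2 × (15 + (-273))
S_33 = 33/2 × (-258) = -4257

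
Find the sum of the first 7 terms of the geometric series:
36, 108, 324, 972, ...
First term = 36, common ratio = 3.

Sₙ = a(1 - rⁿ) / (1 - r)
S_7 = 36(1 - 3^7) / (1 - 3)
S_7 = 36(1 - 2187) / (-2)
S_7 = 39348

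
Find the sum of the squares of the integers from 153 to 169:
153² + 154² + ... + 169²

Use ∑_{k=1}^{n} k² = n(n+1)(2n+1)/6, then subtract the first 152 terms.
∑_{k=1}^{169} k² = 169×170×339/6 = 1623245
∑_{k=1}^{152} k² = 152×153×305/6 = 1182180
∑_{k=153}^{169} k² = 1623245 - 1182180 = 441065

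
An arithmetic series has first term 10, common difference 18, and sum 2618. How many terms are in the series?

Using S = n/2 × [2a + (n-1)d]
2618 = n/2 × [2(10) + (n-1)(18)]
2618 = n/2 × [20 + 18n - 18]
5236 = n × [2 + 18n]
18n² + (2)n - 5236 = 0
Discriminant: Δ = (2)² - 4(18)(-5236) = 4 + 376992 = 376996
√Δ = 614
n = [-(2) + √Δ] / (2·18) = (-2 + 614) / 36 = 612 / 36 = 17
(The negative root is discarded since n must be a positive integer.)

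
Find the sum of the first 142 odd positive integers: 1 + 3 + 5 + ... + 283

Sum of first n odd numbers = n²
= 142²
= 20164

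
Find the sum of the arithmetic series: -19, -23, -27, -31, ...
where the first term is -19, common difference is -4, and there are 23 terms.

Sₙ = n/2 × (first + last)
Last term = a + (n-1)d = -19 + (23-1)×(-4) = -107
S_23 = 23/2 × (-19 + (-107))
S_23 = 23/2 × (-126) = -1449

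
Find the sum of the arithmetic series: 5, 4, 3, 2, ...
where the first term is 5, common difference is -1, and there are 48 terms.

Sₙ = n/2 × (first + last)
Last term = a + (n-1)d = 5 + (48-1)×(-1) = -42
S_48 = 48/2 × (5 + (-42))
S_48 = 48/2 × (-37) = -888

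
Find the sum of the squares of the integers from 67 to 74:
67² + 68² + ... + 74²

Use ∑_{k=1}^{n} k² = n(n+1)(2n+1)/6, then subtract the first 66 terms.
∑_{k=1}^{74} k² = 74×75×149/6 = 137825
∑_{k=1}^{66} k² = 66×67×133/6 = 98021
∑_{k=67}^{74} k² = 137825 - 98021 = 39804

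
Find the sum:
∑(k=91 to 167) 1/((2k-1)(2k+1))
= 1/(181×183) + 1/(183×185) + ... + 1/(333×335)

Partial fractions: 1/((2k-1)(2k+1)) = (1/2)[1/(2k-1) - 1/(2k+1)]
The series telescopes:
= (1/2)[1/181 - 1/335]
= 77/60635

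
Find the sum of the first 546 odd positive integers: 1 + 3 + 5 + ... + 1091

Sum of first n odd numbers = n²
= 546²
= 298116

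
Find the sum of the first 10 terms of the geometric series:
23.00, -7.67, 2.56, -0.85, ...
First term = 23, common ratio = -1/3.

Sₙ = a(1 - rⁿ) / (1 - r)
S_10 = 23(1 - (-1/3)^10) / (1 - (-1/3))
S_10 = 23(1 - (1/59049)) / (4/3)
S_10 = 339526/19683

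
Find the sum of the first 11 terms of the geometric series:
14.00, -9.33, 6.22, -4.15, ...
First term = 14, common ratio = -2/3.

Sₙ = a(1 - rⁿ) / (1 - r)
S_11 = 14(1 - (-2/3)^11) / (1 - (-2/3))
S_11 = 14(1 - (-2048/177147)) / (5/3)
S_11 = 501746/59049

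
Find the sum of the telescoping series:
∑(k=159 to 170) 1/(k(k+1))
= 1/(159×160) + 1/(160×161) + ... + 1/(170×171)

Partial fractions: 1/(k(k+1)) = 1/k - 1/(k+1)
The series telescopes:
= (1/159 - 1/160) + (1/160 - 1/161) + ... + (1/170 - 1/171)
= 1/159 - 1/171
= 4/9063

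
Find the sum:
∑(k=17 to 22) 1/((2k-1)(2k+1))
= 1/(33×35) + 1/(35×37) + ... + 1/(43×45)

Partial fractions: 1/((2k-1)(2k+1)) = (1/2)[1/(2k-1) - 1/(2k+1)]
The series telescopes:
= (1/2)[1/33 - 1/45]
= 2/495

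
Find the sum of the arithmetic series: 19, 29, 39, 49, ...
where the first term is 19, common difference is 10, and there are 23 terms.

Sₙ = n/2 × (first + last)
Last term = a + (n-1)d = 19 + (23-1)×10 = 239
S_23 = 23/2 × (19 + 239)
S_23 = 23/2 × 258 = 2967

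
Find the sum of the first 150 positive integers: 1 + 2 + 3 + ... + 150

Formula: ∑k = n(n+1)/2
= 150×151/2
= 22650/2
= 11325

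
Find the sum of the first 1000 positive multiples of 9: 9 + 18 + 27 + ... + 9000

Factor out 9: = 9(1 + 2 + ... + 1000) = 9 × n(n+1)/2
= 9 × 1000×1001/2
= 9 × 500500
= 4504500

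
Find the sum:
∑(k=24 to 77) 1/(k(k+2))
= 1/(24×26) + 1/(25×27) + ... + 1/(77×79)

Partial fractions: 1/(k(k+2)) = (1/2)[1/k - 1/(k+2)]
Telescoping leaves the first two and last two terms:
= (1/2)[1/24 + 1/25 - 1/78 - 1/79]
= 11541/410800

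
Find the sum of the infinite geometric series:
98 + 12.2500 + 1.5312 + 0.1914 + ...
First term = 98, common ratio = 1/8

For |r| < 1, S = a / (1 - r)
S = 98 / (1 - (1/8))
S = 98 / (7/8)
S = 112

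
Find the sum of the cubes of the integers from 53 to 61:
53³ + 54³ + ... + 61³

Use ∑_{k=1}^{n} k³ = [n(n+1)/2]², then subtract the first 52 terms.
∑_{k=1}^{61} k³ = [61×62/2]² = 1891² = 3575881
∑_{k=1}^{52} k³ = [52×53/2]² = 1378² = 1898884
∑_{k=53}^{61} k³ = 3575881 - 1898884 = 1676997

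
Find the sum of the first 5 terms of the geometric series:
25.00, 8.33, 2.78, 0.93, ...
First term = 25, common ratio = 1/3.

Sₙ = a(1 - rⁿ) / (1 - r)
S_5 = 25(1 - (1/3)^5) / (1 - (1/3))
S_5 = 25(1 - (1/243)) / (2/3)
S_5 = 3025/81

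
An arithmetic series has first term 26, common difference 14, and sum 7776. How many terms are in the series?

Using S = n/2 × [2a + (n-1)d]
7776 = n/2 × [2(26) + (n-1)(14)]
7776 = n/2 × [52 + 14n - 14]
15552 = n × [38 + 14n]
14n² + (38)n - 15552 = 0
Discriminant: Δ = (38)² - 4(14)(-15552) = 1444 + 870912 = 872356
√Δ = 934
n = [-(38) + √Δ] / (2·14) = (-38 + 934) / 28 = 896 / 28 = 32
(The negative root is discarded since n must be a positive integer.)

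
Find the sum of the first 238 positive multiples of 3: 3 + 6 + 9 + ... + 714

Factor out 3: = 3(1 + 2 + ... + 238) = 3 × n(n+1)/2
= 3 × 238×239/2
= 3 × 28441
= 85323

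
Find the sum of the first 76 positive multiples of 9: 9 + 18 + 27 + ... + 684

Factor out 9: = 9(1 + 2 + ... + 76) = 9 × n(n+1)/2
= 9 × 76×77/2
= 9 × 2926
= 26334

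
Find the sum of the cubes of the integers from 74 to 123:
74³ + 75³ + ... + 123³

Use ∑_{k=1}^{n} k³ = [n(n+1)/2]², then subtract the first 73 terms.
∑_{k=1}^{123} k³ = [123×124/2]² = 7626² = 58155876
∑_{k=1}^{73} k³ = [73×74/2]² = 2701² = 7295401
∑_{k=74}^{123} k³ = 58155876 - 7295401 = 50860475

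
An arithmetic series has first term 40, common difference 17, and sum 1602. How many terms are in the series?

Using S = n/2 × [2a + (n-1)d]
1602 = n/2 × [2(40) + (n-1)(17)]
1602 = n/2 × [80 + 17n - 17]
3204 = n × [63 + 17n]
17n² + (63)n - 3204 = 0
Discriminant: Δ = (63)² - 4(17)(-3204) = 3969 + 217872 = 221841
√Δ = 471
n = [-(63) + √Δ] / (2·17) = (-63 + 471) / 34 = 408 / 34 = 12
(The negative root is discarded since n must be a positive integer.)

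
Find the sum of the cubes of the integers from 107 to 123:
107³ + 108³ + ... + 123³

Use ∑_{k=1}^{n} k³ = [n(n+1)/2]², then subtract the first 106 terms.
∑_{k=1}^{123} k³ = [123×124/2]² = 7626² = 58155876
∑_{k=1}^{106} k³ = [106×107/2]² = 5671² = 32160241
∑_{k=107}^{123} k³ = 58155876 - 32160241 = 25995635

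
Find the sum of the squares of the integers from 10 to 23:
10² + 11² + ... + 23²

Use ∑_{k=1}^{n} k² = n(n+1)(2n+1)/6, then subtract the first 9 terms.
∑_{k=1}^{23} k² = 23×24×47/6 = 4324
∑_{k=1}^{9} k² = 9×10×19/6 = 285
∑_{k=10}^{23} k² = 4324 - 285 = 4039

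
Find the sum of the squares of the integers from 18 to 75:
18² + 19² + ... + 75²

Use ∑_{k=1}^{n} k² = n(n+1)(2n+1)/6, then subtract the first 17 terms.
∑_{k=1}^{75} k² = 75×76×151/6 = 143450
∑_{k=1}^{17} k² = 17×18×35/6 = 1785
∑_{k=18}^{75} k² = 143450 - 1785 = 141665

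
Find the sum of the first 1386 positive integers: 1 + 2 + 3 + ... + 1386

Formula: ∑k = n(n+1)/2
= 1386×1387/2
= 1922382/2
= 961191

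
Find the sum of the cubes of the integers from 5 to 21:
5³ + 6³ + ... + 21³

Use ∑_{k=1}^{n} k³ = [n(n+1)/2]², then subtract the first 4 terms.
∑_{k=1}^{21} k³ = [21×22/2]² = 231² = 53361
∑_{k=1}^{4} k³ = [4×5/2]² = 10² = 100
∑_{k=5}^{21} k³ = 53361 - 100 = 53261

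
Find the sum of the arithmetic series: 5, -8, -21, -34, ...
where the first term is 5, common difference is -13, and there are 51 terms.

Sₙ = n/2 × (first + last)
Last term = a + (n-1)d = 5 + (51-1)×(-13) = -645
S_51 = 51/2 × (5 + (-645))
S_51 = 51/2 × (-640) = -16320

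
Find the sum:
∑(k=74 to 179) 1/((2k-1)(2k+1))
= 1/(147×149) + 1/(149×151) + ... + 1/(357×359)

Partial fractions: 1/((2k-1)(2k+1)) = (1/2)[1/(2k-1) - 1/(2k+1)]
The series telescopes:
= (1/2)[1/147 - 1/359]
= 106/52773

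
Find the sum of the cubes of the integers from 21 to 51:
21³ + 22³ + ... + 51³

Use ∑_{k=1}^{n} k³ = [n(n+1)/2]², then subtract the first 20 terms.
∑_{k=1}^{51} k³ = [51×52/2]² = 1326² = 1758276
∑_{k=1}^{20} k³ = [20×21/2]² = 210² = 44100
∑_{k=21}^{51} k³ = 1758276 - 44100 = 1714176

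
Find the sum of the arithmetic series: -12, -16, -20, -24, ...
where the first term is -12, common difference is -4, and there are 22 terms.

Sₙ = n/2 × (first + last)
Last term = a + (n-1)d = -12 + (22-1)×(-4) = -96
S_22 = 22/2 × (-12 + (-96))
S_22 = 22/2 × (-108) = -1188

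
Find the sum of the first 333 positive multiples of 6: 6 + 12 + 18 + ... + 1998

Factor out 6: = 6(1 + 2 + ... + 333) = 6 × n(n+1)/2
= 6 × 333×334/2
= 6 × 55611
= 333666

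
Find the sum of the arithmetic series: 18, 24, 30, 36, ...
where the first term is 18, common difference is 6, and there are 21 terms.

Sₙ = n/2 × (first + last)
Last term = a + (n-1)d = 18 + (21-1)×6 = 138
S_21 = 21/2 × (18 + 138)
S_21 = 21/2 × 156 = 1638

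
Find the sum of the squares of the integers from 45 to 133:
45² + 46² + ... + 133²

Use ∑_{k=1}^{n} k² = n(n+1)(2n+1)/6, then subtract the first 44 terms.
∑_{k=1}^{133} k² = 133×134×267/6 = 793079
∑_{k=1}^{44} k² = 44×45×89/6 = 29370
∑_{k=45}^{133} k² = 793079 - 29370 = 763709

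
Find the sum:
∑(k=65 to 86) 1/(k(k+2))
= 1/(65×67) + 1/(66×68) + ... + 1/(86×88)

Partial fractions: 1/(k(k+2)) = (1/2)[1/k - 1/(k+2)]
Telescoping leaves the first two and last two terms:
= (1/2)[1/65 + 1/66 - 1/87 - 1/88]
= 3821/995280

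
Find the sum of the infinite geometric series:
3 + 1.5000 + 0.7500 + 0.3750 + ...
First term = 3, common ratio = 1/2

For |r| < 1, S = a / (1 - r)
S = 3 / (1 - (1/2))
S = 3 / (1/2)
S = 6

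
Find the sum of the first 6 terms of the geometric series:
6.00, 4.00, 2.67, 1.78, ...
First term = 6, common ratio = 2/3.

Sₙ = a(1 - rⁿ) / (1 - r)
S_6 = 6(1 - (2/3)^6) / (1 - (2/3))
S_6 = 6(1 - (64/729)) / (1/3)
S_6 = 1330/81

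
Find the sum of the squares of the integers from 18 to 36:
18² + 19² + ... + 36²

Use ∑_{k=1}^{n} k² = n(n+1)(2n+1)/6, then subtract the first 17 terms.
∑_{k=1}^{36} k² = 36×37×73/6 = 16206
∑_{k=1}^{17} k² = 17×18×35/6 = 1785
∑_{k=18}^{36} k² = 16206 - 1785 = 14421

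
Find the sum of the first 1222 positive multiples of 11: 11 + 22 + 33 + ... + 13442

Factor out 11: = 11(1 + 2 + ... + 1222) = 11 × n(n+1)/2
= 11 × 1222×1223/2
= 11 × 747253
= 8219783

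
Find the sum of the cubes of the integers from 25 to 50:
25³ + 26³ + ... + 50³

Use ∑_{k=1}^{n} k³ = [n(n+1)/2]², then subtract the first 24 terms.
∑_{k=1}^{50} k³ = [50×51/2]² = 1275² = 1625625
∑_{k=1}^{24} k³ = [24×25/2]² = 300² = 90000
∑_{k=25}^{50} k³ = 1625625 - 90000 = 1535625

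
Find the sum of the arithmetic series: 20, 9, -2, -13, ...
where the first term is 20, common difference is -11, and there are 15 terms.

Sₙ = n/2 × (first + last)
Last term = a + (n-1)d = 20 + (15-1)×(-11) = -134
S_15 = 15/2 × (20 + (-134))
S_15 = 15/2 × (-114) = -855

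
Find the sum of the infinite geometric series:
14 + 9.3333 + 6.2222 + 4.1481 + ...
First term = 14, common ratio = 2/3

For |r| < 1, S = a / (1 - r)
S = 14 / (1 - (2/3))
S = 14 / (1/3)
S = 42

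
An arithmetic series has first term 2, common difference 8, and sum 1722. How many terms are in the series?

Using S = n/2 × [2a + (n-1)d]
1722 = n/2 × [2(2) + (n-1)(8)]
1722 = n/2 × [4 + 8n - 8]
3444 = n × [-4 + 8n]
8n² + (-4)n - 3444 = 0
Discriminant: Δ = (-4)² - 4(8)(-3444) = 16 + 110208 = 110224
√Δ = 332
n = [-(-4) + √Δ] / (2·8) = (4 + 332) / 16 = 336 / 16 = 21
(The negative root is discarded since n must be a positive integer.)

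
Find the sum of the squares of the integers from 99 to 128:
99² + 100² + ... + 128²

Use ∑_{k=1}^{n} k² = n(n+1)(2n+1)/6, then subtract the first 98 terms.
∑_{k=1}^{128} k² = 128×129×257/6 = 707264
∑_{k=1}^{98} k² = 98×99×197/6 = 318549
∑_{k=99}^{128} k² = 707264 - 318549 = 388715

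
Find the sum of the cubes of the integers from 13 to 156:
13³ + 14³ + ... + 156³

Use ∑_{k=1}^{n} k³ = [n(n+1)/2]², then subtract the first 12 terms.
∑_{k=1}^{156} k³ = [156×157/2]² = 12246² = 149964516
∑_{k=1}^{12} k³ = [12×13/2]² = 78² = 6084
∑_{k=13}^{156} k³ = 149964516 - 6084 = 149958432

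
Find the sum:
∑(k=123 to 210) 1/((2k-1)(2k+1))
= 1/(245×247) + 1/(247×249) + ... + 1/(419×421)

Partial fractions: 1/((2k-1)(2k+1)) = (1/2)[1/(2k-1) - 1/(2k+1)]
The series telescopes:
= (1/2)[1/245 - 1/421]
= 88/103145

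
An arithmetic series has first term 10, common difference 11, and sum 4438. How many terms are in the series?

Using S = n/2 × [2a + (n-1)d]
4438 = n/2 × [2(10) + (n-1)(11)]
4438 = n/2 × [20 + 11n - 11]
8876 = n × [9 + 11n]
11n² + (9)n - 8876 = 0
Discriminant: Δ = (9)² - 4(11)(-8876) = 81 + 390544 = 390625
√Δ = 625
n = [-(9) + √Δ] / (2·11) = (-9 + 625) / 22 = 616 / 22 = 28
(The negative root is discarded since n must be a positive integer.)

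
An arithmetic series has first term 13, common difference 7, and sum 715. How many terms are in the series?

Using S = n/2 × [2a + (n-1)d]
715 = n/2 × [2(13) + (n-1)(7)]
715 = n/2 × [26 + 7n - 7]
1430 = n × [19 + 7n]
7n² + (19)n - 1430 = 0
Discriminant: Δ = (19)² - 4(7)(-1430) = 361 + 40040 = 40401
√Δ = 201
n = [-(19) + √Δ] / (2·7) = (-19 + 201) / 14 = 182 / 14 = 13
(The negative root is discarded since n must be a positive integer.)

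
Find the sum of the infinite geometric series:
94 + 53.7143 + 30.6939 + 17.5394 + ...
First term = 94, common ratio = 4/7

For |r| < 1, S = a / (1 - r)
S = 94 / (1 - (4/7))
S = 94 / (3/7)
S = 658/3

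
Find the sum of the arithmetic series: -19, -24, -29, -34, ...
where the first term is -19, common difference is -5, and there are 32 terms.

Sₙ = n/2 × (first + last)
Last term = a + (n-1)d = -19 + (32-1)×(-5) = -174
S_32 = 32/2 × (-19 + (-174))
S_32 = 32/2 × (-193) = -3088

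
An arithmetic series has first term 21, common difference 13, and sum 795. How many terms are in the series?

Using S = n/2 × [2a + (n-1)d]
795 = n/2 × [2(21) + (n-1)(13)]
795 = n/2 × [42 + 13n - 13]
1590 = n × [29 + 13n]
13n² + (29)n - 1590 = 0
Discriminant: Δ = (29)² - 4(13)(-1590) = 841 + 82680 = 83521
√Δ = 289
n = [-(29) + √Δ] / (2·13) = (-29 + 289) / 26 = 260 / 26 = 10
(The negative root is discarded since n must be a positive integer.)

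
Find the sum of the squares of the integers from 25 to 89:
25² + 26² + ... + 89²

Use ∑_{k=1}^{n} k² = n(n+1)(2n+1)/6, then subtract the first 24 terms.
∑_{k=1}^{89} k² = 89×90×179/6 = 238965
∑_{k=1}^{24} k² = 24×25×49/6 = 4900
∑_{k=25}^{89} k² = 238965 - 4900 = 234065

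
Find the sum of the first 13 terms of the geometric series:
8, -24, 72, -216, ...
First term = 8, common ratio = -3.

Sₙ = a(1 - rⁿ) / (1 - r)
S_13 = 8(1 - (-3)^13) / (1 - (-3))
S_13 = 8(1 - (-1594323)) / (4)
S_13 = 3188648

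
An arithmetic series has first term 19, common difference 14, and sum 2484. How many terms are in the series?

Using S = n/2 × [2a + (n-1)d]
2484 = n/2 × [2(19) + (n-1)(14)]
2484 = n/2 × [38 + 14n - 14]
4968 = n × [24 + 14n]
14n² + (24)n - 4968 = 0
Discriminant: Δ = (24)² - 4(14)(-4968) = 576 + 278208 = 278784
√Δ = 528
n = [-(24) + √Δ] / (2·14) = (-24 + 528) / 28 = 504 / 28 = 18
(The negative root is discarded since n must be a positive integer.)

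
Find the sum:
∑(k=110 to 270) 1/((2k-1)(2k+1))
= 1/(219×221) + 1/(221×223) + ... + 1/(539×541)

Partial fractions: 1/((2k-1)(2k+1)) = (1/2)[1/(2k-1) - 1/(2k+1)]
The series telescopes:
= (1/2)[1/219 - 1/541]
= 161/118479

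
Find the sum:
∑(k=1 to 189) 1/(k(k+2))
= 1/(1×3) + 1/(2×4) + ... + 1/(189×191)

Partial fractions: 1/(k(k+2)) = (1/2)[1/k - 1/(k+2)]
Telescoping leaves the first two and last two terms:
= (1/2)[1/1 + 1/2 - 1/190 - 1/191]
= 27027/36290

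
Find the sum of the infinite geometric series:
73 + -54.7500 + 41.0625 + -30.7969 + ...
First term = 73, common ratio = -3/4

For |r| < 1, S = a / (1 - r)
S = 73 / (1 - (-3/4))
S = 73 / (7/4)
S = 292/7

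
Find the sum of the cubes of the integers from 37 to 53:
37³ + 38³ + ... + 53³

Use ∑_{k=1}^{n} k³ = [n(n+1)/2]², then subtract the first 36 terms.
∑_{k=1}^{53} k³ = [53×54/2]² = 1431² = 2047761
∑_{k=1}^{36} k³ = [36×37/2]² = 666² = 443556
∑_{k=37}^{53} k³ = 2047761 - 443556 = 1604205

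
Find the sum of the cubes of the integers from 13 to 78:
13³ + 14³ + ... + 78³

Use ∑_{k=1}^{n} k³ = [n(n+1)/2]², then subtract the first 12 terms.
∑_{k=1}^{78} k³ = [78×79/2]² = 3081² = 9492561
∑_{k=1}^{12} k³ = [12×13/2]² = 78² = 6084
∑_{k=13}^{78} k³ = 9492561 - 6084 = 9486477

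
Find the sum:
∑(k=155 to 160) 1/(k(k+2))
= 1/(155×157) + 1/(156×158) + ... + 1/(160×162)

Partial fractions: 1/(k(k+2)) = (1/2)[1/k - 1/(k+2)]
Telescoping leaves the first two and last two terms:
= (1/2)[1/155 + 1/156 - 1/161 - 1/162]
= 50227/210220920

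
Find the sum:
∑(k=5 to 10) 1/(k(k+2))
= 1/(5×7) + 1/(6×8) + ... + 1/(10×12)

Partial fractions: 1/(k(k+2)) = (1/2)[1/k - 1/(k+2)]
Telescoping leaves the first two and last two terms:
= (1/2)[1/5 + 1/6 - 1/11 - 1/12]
= 127/1320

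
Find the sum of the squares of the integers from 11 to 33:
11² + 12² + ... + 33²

Use ∑_{k=1}^{n} k² = n(n+1)(2n+1)/6, then subtract the first 10 terms.
∑_{k=1}^{33} k² = 33×34×67/6 = 12529
∑_{k=1}^{10} k² = 10×11×21/6 = 385
∑_{k=11}^{33} k² = 12529 - 385 = 12144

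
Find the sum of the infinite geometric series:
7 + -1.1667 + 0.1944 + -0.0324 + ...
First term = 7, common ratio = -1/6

For |r| < 1, S = a / (1 - r)
S = 7 / (1 - (-1/6))
S = 7 / (7/6)
S = 6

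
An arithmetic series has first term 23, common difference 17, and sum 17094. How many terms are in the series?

Using S = n/2 × [2a + (n-1)d]
17094 = n/2 × [2(23) + (n-1)(17)]
17094 = n/2 × [46 + 17n - 17]
34188 = n × [29 + 17n]
17n² + (29)n - 34188 = 0
Discriminant: Δ = (29)² - 4(17)(-34188) = 841 + 2324784 = 2325625
√Δ = 1525
n = [-(29) + √Δ] / (2·17) = (-29 + 1525) / 34 = 1496 / 34 = 44
(The negative root is discarded since n must be a positive integer.)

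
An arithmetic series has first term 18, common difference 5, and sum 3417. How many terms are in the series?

Using S = n/2 × [2a + (n-1)d]
3417 = n/2 × [2(18) + (n-1)(5)]
3417 = n/2 × [36 + 5n - 5]
6834 = n × [31 + 5n]
5n² + (31)n - 6834 = 0
Discriminant: Δ = (31)² - 4(5)(-6834) = 961 + 136680 = 137641
√Δ = 371
n = [-(31) + √Δ] / (2·5) = (-31 + 371) / 10 = 340 / 10 = 34
(The negative root is discarded since n must be a positive integer.)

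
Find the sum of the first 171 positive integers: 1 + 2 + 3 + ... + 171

Formula: ∑k = n(n+1)/2
= 171×172/2
= 29412/2
= 14706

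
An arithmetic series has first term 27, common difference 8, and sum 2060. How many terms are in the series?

Using S = n/2 × [2a + (n-1)d]
2060 = n/2 × [2(27) + (n-1)(8)]
2060 = n/2 × [54 + 8n - 8]
4120 = n × [46 + 8n]
8n² + (46)n - 4120 = 0
Discriminant: Δ = (46)² - 4(8)(-4120) = 2116 + 131840 = 133956
√Δ = 366
n = [-(46) + √Δ] / (2·8) = (-46 + 366) / 16 = 320 / 16 = 20
(The negative root is discarded since n must be a positive integer.)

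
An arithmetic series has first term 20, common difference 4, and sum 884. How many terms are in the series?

Using S = n/2 × [2a + (n-1)d]
884 = n/2 × [2(20) + (n-1)(4)]
884 = n/2 × [40 + 4n - 4]
1768 = n × [36 + 4n]
4n² + (36)n - 1768 = 0
Discriminant: Δ = (36)² - 4(4)(-1768) = 1296 + 28288 = 29584
√Δ = 172
n = [-(36) + √Δ] / (2·4) = (-36 + 172) / 8 = 136 / 8 = 17
(The negative root is discarded since n must be a positive integer.)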